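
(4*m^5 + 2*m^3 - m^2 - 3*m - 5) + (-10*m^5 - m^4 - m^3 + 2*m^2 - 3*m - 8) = -6*m^5 - m^4 + m^3 + m^2 - 6*m - 13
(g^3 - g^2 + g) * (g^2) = g^5 - g^4 + g^3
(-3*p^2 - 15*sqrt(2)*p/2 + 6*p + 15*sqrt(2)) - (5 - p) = -3*p^2 - 15*sqrt(2)*p/2 + 7*p - 5 + 15*sqrt(2)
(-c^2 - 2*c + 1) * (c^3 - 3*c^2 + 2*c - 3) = -c^5 + c^4 + 5*c^3 - 4*c^2 + 8*c - 3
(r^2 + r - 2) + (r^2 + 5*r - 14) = 2*r^2 + 6*r - 16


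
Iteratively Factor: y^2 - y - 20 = (y - 5)*(y + 4)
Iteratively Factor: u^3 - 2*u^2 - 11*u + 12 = (u - 4)*(u^2 + 2*u - 3) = (u - 4)*(u - 1)*(u + 3)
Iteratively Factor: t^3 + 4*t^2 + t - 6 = (t + 3)*(t^2 + t - 2) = (t + 2)*(t + 3)*(t - 1)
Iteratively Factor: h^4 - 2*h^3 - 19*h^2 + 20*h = (h + 4)*(h^3 - 6*h^2 + 5*h) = (h - 5)*(h + 4)*(h^2 - h) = (h - 5)*(h - 1)*(h + 4)*(h)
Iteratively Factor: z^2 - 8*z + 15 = (z - 5)*(z - 3)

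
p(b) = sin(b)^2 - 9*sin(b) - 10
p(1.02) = -16.94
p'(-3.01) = 9.18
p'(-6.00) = -8.10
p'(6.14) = -9.19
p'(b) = 2*sin(b)*cos(b) - 9*cos(b)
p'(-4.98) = -1.87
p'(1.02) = -3.82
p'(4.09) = 6.19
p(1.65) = -17.98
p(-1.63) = -0.02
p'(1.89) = 2.23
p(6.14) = -8.70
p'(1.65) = 0.55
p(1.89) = -17.64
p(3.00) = -11.25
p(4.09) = -2.03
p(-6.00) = -12.44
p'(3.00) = 8.63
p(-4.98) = -17.75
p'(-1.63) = 0.65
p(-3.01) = -8.80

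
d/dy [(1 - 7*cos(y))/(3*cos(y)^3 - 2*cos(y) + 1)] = (-63*cos(y) + 9*cos(2*y) - 21*cos(3*y) + 19)*sin(y)/(2*(3*cos(y)^3 - 2*cos(y) + 1)^2)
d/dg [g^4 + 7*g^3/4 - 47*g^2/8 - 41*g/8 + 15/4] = 4*g^3 + 21*g^2/4 - 47*g/4 - 41/8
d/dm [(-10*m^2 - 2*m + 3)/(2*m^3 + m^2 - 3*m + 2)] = (20*m^4 + 8*m^3 + 14*m^2 - 46*m + 5)/(4*m^6 + 4*m^5 - 11*m^4 + 2*m^3 + 13*m^2 - 12*m + 4)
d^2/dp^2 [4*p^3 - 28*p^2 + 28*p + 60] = 24*p - 56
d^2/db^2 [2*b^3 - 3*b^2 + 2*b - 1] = 12*b - 6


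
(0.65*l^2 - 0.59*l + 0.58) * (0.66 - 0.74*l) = -0.481*l^3 + 0.8656*l^2 - 0.8186*l + 0.3828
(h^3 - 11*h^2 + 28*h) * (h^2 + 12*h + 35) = h^5 + h^4 - 69*h^3 - 49*h^2 + 980*h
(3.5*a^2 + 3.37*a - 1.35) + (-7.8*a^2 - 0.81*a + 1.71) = -4.3*a^2 + 2.56*a + 0.36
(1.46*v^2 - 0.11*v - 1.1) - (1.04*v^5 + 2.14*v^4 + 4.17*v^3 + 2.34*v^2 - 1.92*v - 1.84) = -1.04*v^5 - 2.14*v^4 - 4.17*v^3 - 0.88*v^2 + 1.81*v + 0.74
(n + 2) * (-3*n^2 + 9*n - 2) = -3*n^3 + 3*n^2 + 16*n - 4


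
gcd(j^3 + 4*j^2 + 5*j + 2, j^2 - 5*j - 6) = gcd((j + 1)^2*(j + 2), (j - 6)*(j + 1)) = j + 1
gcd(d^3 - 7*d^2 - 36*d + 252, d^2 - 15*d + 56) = d - 7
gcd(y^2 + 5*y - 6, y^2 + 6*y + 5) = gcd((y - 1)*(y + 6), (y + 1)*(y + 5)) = 1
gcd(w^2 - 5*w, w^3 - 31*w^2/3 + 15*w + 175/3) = w - 5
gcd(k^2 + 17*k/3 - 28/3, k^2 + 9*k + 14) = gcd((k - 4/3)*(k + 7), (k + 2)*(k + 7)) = k + 7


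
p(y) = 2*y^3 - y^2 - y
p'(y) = 6*y^2 - 2*y - 1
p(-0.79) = -0.82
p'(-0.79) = 4.32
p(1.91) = 8.38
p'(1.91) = 17.07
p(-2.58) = -38.42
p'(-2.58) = 44.10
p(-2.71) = -44.44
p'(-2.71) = 48.48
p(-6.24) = -518.64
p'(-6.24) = 245.11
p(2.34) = 17.81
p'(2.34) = 27.17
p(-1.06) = -2.45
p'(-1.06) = 7.86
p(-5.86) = -430.94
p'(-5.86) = 216.76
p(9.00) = 1368.00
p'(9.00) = 467.00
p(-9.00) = -1530.00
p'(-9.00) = 503.00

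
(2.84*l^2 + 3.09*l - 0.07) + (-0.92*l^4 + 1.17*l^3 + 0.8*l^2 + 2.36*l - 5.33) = -0.92*l^4 + 1.17*l^3 + 3.64*l^2 + 5.45*l - 5.4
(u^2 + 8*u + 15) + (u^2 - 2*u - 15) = 2*u^2 + 6*u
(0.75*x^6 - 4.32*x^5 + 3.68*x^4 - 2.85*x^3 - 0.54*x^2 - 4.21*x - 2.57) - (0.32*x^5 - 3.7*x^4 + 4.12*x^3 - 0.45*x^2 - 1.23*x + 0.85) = 0.75*x^6 - 4.64*x^5 + 7.38*x^4 - 6.97*x^3 - 0.09*x^2 - 2.98*x - 3.42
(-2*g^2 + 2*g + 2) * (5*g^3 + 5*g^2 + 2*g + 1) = -10*g^5 + 16*g^3 + 12*g^2 + 6*g + 2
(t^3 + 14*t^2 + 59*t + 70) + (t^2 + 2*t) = t^3 + 15*t^2 + 61*t + 70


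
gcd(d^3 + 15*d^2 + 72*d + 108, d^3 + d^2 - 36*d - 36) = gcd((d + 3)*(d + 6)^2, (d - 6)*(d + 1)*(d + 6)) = d + 6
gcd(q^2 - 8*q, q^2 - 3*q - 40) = q - 8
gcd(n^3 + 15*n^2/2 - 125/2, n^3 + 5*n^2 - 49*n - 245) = n + 5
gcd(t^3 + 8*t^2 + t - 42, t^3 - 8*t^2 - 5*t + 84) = t + 3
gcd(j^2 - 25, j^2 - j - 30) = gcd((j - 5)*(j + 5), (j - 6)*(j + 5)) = j + 5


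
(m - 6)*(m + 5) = m^2 - m - 30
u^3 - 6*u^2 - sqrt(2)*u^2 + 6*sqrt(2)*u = u*(u - 6)*(u - sqrt(2))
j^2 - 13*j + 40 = (j - 8)*(j - 5)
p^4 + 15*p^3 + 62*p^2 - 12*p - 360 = (p - 2)*(p + 5)*(p + 6)^2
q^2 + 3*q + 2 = (q + 1)*(q + 2)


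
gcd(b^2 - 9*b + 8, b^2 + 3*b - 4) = b - 1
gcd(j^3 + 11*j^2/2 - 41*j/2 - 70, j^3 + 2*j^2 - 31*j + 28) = j^2 + 3*j - 28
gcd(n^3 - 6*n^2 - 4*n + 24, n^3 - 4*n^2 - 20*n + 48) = n^2 - 8*n + 12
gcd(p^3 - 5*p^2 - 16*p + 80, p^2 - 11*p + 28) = p - 4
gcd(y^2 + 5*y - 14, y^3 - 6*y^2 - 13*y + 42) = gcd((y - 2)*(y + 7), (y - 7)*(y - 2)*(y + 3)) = y - 2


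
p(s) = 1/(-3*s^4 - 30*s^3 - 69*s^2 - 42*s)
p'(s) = (12*s^3 + 90*s^2 + 138*s + 42)/(-3*s^4 - 30*s^3 - 69*s^2 - 42*s)^2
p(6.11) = -0.00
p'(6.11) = 0.00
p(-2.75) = 0.02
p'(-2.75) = 0.04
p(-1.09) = -0.63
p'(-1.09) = -6.80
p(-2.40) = 0.05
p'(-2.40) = 0.18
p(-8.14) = -0.00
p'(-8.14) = -0.00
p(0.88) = -0.01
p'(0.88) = 0.02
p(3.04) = -0.00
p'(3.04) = 0.00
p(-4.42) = 0.00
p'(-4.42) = 0.00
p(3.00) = 0.00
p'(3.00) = 0.00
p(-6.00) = 0.00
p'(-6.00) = 0.00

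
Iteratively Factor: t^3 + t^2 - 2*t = (t - 1)*(t^2 + 2*t) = (t - 1)*(t + 2)*(t)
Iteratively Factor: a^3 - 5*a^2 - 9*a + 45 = (a - 5)*(a^2 - 9) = (a - 5)*(a - 3)*(a + 3)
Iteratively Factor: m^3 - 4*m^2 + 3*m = (m)*(m^2 - 4*m + 3) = m*(m - 3)*(m - 1)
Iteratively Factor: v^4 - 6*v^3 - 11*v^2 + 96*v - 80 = (v - 5)*(v^3 - v^2 - 16*v + 16) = (v - 5)*(v - 4)*(v^2 + 3*v - 4) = (v - 5)*(v - 4)*(v - 1)*(v + 4)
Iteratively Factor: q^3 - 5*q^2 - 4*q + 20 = (q + 2)*(q^2 - 7*q + 10) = (q - 2)*(q + 2)*(q - 5)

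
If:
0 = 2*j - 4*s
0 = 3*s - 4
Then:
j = 8/3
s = 4/3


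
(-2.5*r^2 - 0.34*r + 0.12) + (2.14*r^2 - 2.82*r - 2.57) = -0.36*r^2 - 3.16*r - 2.45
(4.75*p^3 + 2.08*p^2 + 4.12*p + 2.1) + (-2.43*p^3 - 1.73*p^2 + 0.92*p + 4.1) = 2.32*p^3 + 0.35*p^2 + 5.04*p + 6.2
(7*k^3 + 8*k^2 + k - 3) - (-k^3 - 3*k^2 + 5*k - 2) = 8*k^3 + 11*k^2 - 4*k - 1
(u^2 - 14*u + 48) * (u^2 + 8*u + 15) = u^4 - 6*u^3 - 49*u^2 + 174*u + 720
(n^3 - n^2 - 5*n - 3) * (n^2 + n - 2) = n^5 - 8*n^3 - 6*n^2 + 7*n + 6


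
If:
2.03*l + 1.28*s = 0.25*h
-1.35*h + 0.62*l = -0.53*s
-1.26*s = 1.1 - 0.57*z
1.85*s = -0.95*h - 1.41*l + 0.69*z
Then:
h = -0.33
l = 1.86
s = -3.02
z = -4.74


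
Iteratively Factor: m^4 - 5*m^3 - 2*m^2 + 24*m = (m + 2)*(m^3 - 7*m^2 + 12*m) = m*(m + 2)*(m^2 - 7*m + 12) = m*(m - 4)*(m + 2)*(m - 3)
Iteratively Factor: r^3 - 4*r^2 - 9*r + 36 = (r - 3)*(r^2 - r - 12) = (r - 4)*(r - 3)*(r + 3)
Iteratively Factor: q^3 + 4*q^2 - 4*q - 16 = (q + 2)*(q^2 + 2*q - 8) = (q - 2)*(q + 2)*(q + 4)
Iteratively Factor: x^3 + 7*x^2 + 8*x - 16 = (x + 4)*(x^2 + 3*x - 4) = (x + 4)^2*(x - 1)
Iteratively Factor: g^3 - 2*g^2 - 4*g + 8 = (g + 2)*(g^2 - 4*g + 4) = (g - 2)*(g + 2)*(g - 2)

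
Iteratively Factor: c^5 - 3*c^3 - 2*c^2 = (c)*(c^4 - 3*c^2 - 2*c) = c*(c - 2)*(c^3 + 2*c^2 + c) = c*(c - 2)*(c + 1)*(c^2 + c) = c^2*(c - 2)*(c + 1)*(c + 1)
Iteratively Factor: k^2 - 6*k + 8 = (k - 2)*(k - 4)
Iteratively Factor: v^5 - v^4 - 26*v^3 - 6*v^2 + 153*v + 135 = (v + 3)*(v^4 - 4*v^3 - 14*v^2 + 36*v + 45) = (v - 5)*(v + 3)*(v^3 + v^2 - 9*v - 9) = (v - 5)*(v - 3)*(v + 3)*(v^2 + 4*v + 3) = (v - 5)*(v - 3)*(v + 1)*(v + 3)*(v + 3)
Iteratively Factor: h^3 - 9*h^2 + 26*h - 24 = (h - 4)*(h^2 - 5*h + 6) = (h - 4)*(h - 2)*(h - 3)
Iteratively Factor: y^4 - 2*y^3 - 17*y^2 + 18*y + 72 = (y + 2)*(y^3 - 4*y^2 - 9*y + 36) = (y - 3)*(y + 2)*(y^2 - y - 12) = (y - 3)*(y + 2)*(y + 3)*(y - 4)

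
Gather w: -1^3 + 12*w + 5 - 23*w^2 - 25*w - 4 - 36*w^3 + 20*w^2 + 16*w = -36*w^3 - 3*w^2 + 3*w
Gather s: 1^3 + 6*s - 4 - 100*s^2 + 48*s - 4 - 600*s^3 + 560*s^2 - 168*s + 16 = -600*s^3 + 460*s^2 - 114*s + 9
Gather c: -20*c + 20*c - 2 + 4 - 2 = 0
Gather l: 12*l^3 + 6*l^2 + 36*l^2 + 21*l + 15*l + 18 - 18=12*l^3 + 42*l^2 + 36*l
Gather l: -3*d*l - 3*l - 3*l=l*(-3*d - 6)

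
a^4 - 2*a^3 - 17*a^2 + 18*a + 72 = (a - 4)*(a - 3)*(a + 2)*(a + 3)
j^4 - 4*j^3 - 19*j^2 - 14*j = j*(j - 7)*(j + 1)*(j + 2)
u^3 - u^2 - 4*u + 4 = (u - 2)*(u - 1)*(u + 2)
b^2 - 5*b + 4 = (b - 4)*(b - 1)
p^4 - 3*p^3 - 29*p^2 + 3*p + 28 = (p - 7)*(p - 1)*(p + 1)*(p + 4)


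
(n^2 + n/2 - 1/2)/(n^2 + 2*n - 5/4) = 2*(n + 1)/(2*n + 5)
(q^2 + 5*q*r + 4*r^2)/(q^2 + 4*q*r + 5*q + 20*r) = (q + r)/(q + 5)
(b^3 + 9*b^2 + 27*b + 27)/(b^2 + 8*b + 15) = (b^2 + 6*b + 9)/(b + 5)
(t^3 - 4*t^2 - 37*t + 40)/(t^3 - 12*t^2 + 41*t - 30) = (t^2 - 3*t - 40)/(t^2 - 11*t + 30)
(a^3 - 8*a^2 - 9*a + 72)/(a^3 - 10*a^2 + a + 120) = (a - 3)/(a - 5)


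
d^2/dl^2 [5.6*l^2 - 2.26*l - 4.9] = 11.2000000000000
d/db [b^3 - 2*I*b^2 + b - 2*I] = 3*b^2 - 4*I*b + 1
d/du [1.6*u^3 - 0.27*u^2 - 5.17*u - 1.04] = 4.8*u^2 - 0.54*u - 5.17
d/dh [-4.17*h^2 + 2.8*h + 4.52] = 2.8 - 8.34*h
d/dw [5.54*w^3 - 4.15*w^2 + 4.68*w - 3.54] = 16.62*w^2 - 8.3*w + 4.68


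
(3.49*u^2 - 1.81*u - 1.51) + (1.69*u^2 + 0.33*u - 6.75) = 5.18*u^2 - 1.48*u - 8.26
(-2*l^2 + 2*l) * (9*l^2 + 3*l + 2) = -18*l^4 + 12*l^3 + 2*l^2 + 4*l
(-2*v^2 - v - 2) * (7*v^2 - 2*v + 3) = -14*v^4 - 3*v^3 - 18*v^2 + v - 6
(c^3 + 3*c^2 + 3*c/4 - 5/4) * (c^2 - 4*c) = c^5 - c^4 - 45*c^3/4 - 17*c^2/4 + 5*c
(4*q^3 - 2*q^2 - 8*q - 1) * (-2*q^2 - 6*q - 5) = -8*q^5 - 20*q^4 + 8*q^3 + 60*q^2 + 46*q + 5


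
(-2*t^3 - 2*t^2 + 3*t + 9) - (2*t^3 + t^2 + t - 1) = -4*t^3 - 3*t^2 + 2*t + 10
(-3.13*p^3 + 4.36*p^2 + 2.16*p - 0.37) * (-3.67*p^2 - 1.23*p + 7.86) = 11.4871*p^5 - 12.1513*p^4 - 37.8918*p^3 + 32.9707*p^2 + 17.4327*p - 2.9082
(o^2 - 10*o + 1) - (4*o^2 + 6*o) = -3*o^2 - 16*o + 1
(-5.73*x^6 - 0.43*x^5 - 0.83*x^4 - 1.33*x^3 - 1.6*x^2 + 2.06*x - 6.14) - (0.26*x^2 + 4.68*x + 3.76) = -5.73*x^6 - 0.43*x^5 - 0.83*x^4 - 1.33*x^3 - 1.86*x^2 - 2.62*x - 9.9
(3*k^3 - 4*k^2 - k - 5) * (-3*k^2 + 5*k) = -9*k^5 + 27*k^4 - 17*k^3 + 10*k^2 - 25*k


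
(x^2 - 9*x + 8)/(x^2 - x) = (x - 8)/x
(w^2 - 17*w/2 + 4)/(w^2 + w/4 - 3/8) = 4*(w - 8)/(4*w + 3)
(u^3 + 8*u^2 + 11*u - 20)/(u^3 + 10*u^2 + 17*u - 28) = (u + 5)/(u + 7)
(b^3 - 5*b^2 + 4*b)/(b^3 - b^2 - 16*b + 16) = b/(b + 4)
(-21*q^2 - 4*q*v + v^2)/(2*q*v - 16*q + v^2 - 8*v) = (-21*q^2 - 4*q*v + v^2)/(2*q*v - 16*q + v^2 - 8*v)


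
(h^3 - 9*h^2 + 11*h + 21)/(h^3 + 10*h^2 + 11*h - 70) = (h^3 - 9*h^2 + 11*h + 21)/(h^3 + 10*h^2 + 11*h - 70)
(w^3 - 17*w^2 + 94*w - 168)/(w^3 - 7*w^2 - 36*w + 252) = (w - 4)/(w + 6)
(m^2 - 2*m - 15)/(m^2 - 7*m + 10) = (m + 3)/(m - 2)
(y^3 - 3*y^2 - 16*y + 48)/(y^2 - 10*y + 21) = (y^2 - 16)/(y - 7)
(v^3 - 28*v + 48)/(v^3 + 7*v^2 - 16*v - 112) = (v^2 + 4*v - 12)/(v^2 + 11*v + 28)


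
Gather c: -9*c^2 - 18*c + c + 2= -9*c^2 - 17*c + 2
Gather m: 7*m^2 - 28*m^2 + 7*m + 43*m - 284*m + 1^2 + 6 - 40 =-21*m^2 - 234*m - 33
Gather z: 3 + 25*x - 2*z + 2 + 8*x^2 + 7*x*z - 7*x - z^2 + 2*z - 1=8*x^2 + 7*x*z + 18*x - z^2 + 4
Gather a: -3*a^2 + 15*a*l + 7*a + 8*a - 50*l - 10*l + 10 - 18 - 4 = -3*a^2 + a*(15*l + 15) - 60*l - 12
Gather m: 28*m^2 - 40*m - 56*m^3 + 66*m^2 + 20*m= -56*m^3 + 94*m^2 - 20*m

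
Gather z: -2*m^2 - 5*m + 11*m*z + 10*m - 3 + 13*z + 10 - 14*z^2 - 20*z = -2*m^2 + 5*m - 14*z^2 + z*(11*m - 7) + 7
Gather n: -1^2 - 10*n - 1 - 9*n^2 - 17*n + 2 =-9*n^2 - 27*n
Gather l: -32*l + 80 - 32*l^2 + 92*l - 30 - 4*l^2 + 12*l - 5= -36*l^2 + 72*l + 45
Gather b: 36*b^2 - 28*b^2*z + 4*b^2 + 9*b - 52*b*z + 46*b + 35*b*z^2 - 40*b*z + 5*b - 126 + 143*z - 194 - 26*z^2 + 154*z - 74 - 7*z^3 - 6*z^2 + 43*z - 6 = b^2*(40 - 28*z) + b*(35*z^2 - 92*z + 60) - 7*z^3 - 32*z^2 + 340*z - 400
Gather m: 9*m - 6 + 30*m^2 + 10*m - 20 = 30*m^2 + 19*m - 26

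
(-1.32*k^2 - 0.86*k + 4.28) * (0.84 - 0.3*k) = 0.396*k^3 - 0.8508*k^2 - 2.0064*k + 3.5952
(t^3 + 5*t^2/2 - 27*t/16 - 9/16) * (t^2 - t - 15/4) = t^5 + 3*t^4/2 - 127*t^3/16 - 33*t^2/4 + 441*t/64 + 135/64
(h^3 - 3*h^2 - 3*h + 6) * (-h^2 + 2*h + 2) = -h^5 + 5*h^4 - h^3 - 18*h^2 + 6*h + 12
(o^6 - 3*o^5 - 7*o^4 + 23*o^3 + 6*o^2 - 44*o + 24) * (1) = o^6 - 3*o^5 - 7*o^4 + 23*o^3 + 6*o^2 - 44*o + 24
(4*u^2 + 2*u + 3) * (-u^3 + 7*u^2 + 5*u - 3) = -4*u^5 + 26*u^4 + 31*u^3 + 19*u^2 + 9*u - 9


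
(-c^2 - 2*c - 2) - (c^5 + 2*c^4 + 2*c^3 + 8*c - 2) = -c^5 - 2*c^4 - 2*c^3 - c^2 - 10*c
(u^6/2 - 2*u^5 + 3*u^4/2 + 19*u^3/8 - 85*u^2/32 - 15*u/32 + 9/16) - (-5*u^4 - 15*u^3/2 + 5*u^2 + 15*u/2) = u^6/2 - 2*u^5 + 13*u^4/2 + 79*u^3/8 - 245*u^2/32 - 255*u/32 + 9/16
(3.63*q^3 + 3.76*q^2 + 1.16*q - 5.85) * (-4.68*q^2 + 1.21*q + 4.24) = -16.9884*q^5 - 13.2045*q^4 + 14.512*q^3 + 44.724*q^2 - 2.1601*q - 24.804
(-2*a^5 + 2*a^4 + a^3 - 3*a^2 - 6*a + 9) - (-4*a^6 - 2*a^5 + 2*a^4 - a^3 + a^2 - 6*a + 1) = 4*a^6 + 2*a^3 - 4*a^2 + 8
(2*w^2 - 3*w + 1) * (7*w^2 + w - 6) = 14*w^4 - 19*w^3 - 8*w^2 + 19*w - 6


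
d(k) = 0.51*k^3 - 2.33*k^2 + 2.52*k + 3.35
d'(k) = 1.53*k^2 - 4.66*k + 2.52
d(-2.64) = -28.93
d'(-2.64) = 25.49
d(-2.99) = -38.65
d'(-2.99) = 30.13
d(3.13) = 4.05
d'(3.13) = 2.92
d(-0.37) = 2.07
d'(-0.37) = 4.45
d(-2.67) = -29.70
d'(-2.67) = 25.87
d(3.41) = 5.07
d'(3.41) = 4.42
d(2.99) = 3.69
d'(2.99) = 2.26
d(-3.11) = -42.36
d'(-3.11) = 31.81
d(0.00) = 3.35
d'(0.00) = 2.52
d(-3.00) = -38.95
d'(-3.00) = 30.27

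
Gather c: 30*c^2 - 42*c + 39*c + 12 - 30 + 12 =30*c^2 - 3*c - 6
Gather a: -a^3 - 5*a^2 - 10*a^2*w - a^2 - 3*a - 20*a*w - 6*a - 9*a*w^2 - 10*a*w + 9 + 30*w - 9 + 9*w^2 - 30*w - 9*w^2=-a^3 + a^2*(-10*w - 6) + a*(-9*w^2 - 30*w - 9)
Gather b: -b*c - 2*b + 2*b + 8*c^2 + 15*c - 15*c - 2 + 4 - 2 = -b*c + 8*c^2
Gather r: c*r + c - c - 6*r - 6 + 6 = r*(c - 6)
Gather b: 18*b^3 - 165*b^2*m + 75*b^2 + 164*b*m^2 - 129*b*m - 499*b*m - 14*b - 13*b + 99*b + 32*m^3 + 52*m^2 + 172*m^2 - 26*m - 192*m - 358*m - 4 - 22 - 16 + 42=18*b^3 + b^2*(75 - 165*m) + b*(164*m^2 - 628*m + 72) + 32*m^3 + 224*m^2 - 576*m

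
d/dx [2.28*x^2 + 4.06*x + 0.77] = 4.56*x + 4.06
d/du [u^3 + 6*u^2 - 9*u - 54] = 3*u^2 + 12*u - 9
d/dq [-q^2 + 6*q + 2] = 6 - 2*q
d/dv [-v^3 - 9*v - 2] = -3*v^2 - 9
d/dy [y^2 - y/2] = 2*y - 1/2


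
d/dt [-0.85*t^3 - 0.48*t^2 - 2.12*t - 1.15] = -2.55*t^2 - 0.96*t - 2.12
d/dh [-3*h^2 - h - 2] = -6*h - 1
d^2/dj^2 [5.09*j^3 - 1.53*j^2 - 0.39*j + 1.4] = 30.54*j - 3.06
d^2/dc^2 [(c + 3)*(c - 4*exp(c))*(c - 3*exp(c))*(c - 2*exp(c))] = -9*c^3*exp(c) + 104*c^2*exp(2*c) - 81*c^2*exp(c) + 12*c^2 - 216*c*exp(3*c) + 520*c*exp(2*c) - 162*c*exp(c) + 18*c - 792*exp(3*c) + 364*exp(2*c) - 54*exp(c)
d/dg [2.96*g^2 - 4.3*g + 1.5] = 5.92*g - 4.3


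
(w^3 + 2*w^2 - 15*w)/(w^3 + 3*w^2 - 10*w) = (w - 3)/(w - 2)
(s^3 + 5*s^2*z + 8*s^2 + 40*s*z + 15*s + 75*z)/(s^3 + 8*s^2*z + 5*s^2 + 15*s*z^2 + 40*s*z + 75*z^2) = (s + 3)/(s + 3*z)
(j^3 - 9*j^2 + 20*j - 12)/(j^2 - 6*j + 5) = (j^2 - 8*j + 12)/(j - 5)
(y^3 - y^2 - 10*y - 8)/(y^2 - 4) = (y^2 - 3*y - 4)/(y - 2)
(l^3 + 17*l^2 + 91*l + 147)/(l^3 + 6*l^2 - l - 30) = (l^2 + 14*l + 49)/(l^2 + 3*l - 10)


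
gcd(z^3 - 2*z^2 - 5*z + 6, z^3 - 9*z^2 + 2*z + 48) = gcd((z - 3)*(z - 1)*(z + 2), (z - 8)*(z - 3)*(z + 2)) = z^2 - z - 6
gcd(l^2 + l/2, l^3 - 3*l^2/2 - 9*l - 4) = l + 1/2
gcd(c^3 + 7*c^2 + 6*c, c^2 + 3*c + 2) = c + 1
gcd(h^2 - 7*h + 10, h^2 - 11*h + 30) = h - 5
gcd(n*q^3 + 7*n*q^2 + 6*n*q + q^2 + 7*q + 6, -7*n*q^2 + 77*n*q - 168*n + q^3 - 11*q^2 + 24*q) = 1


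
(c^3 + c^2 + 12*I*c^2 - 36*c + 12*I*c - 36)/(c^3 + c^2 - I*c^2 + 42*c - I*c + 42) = (c + 6*I)/(c - 7*I)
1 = 1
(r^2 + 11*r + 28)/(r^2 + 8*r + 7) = (r + 4)/(r + 1)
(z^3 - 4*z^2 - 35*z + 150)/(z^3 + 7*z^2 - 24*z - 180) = (z - 5)/(z + 6)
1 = 1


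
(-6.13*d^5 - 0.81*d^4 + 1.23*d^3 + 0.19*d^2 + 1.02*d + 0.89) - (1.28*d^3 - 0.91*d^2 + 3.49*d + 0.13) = -6.13*d^5 - 0.81*d^4 - 0.05*d^3 + 1.1*d^2 - 2.47*d + 0.76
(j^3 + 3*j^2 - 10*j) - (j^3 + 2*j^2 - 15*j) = j^2 + 5*j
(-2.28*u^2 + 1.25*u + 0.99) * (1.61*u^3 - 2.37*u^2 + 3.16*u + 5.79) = -3.6708*u^5 + 7.4161*u^4 - 8.5734*u^3 - 11.5975*u^2 + 10.3659*u + 5.7321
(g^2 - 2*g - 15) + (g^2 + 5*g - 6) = 2*g^2 + 3*g - 21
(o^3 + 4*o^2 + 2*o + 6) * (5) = 5*o^3 + 20*o^2 + 10*o + 30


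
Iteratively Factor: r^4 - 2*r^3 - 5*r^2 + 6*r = (r + 2)*(r^3 - 4*r^2 + 3*r) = r*(r + 2)*(r^2 - 4*r + 3) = r*(r - 1)*(r + 2)*(r - 3)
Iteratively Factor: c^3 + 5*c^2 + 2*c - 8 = (c + 2)*(c^2 + 3*c - 4) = (c - 1)*(c + 2)*(c + 4)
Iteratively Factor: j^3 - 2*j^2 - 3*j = (j)*(j^2 - 2*j - 3) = j*(j + 1)*(j - 3)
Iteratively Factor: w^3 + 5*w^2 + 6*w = (w)*(w^2 + 5*w + 6) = w*(w + 2)*(w + 3)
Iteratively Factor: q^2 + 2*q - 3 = (q + 3)*(q - 1)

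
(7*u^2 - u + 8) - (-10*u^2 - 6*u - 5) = 17*u^2 + 5*u + 13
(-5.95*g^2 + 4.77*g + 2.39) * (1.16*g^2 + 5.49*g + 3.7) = -6.902*g^4 - 27.1323*g^3 + 6.9447*g^2 + 30.7701*g + 8.843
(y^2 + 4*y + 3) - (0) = y^2 + 4*y + 3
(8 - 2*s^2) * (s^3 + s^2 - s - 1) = -2*s^5 - 2*s^4 + 10*s^3 + 10*s^2 - 8*s - 8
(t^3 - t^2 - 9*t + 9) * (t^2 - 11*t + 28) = t^5 - 12*t^4 + 30*t^3 + 80*t^2 - 351*t + 252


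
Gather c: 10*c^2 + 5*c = 10*c^2 + 5*c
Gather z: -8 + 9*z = 9*z - 8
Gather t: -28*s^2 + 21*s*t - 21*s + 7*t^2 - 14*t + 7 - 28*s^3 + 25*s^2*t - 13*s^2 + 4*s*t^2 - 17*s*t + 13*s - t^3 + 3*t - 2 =-28*s^3 - 41*s^2 - 8*s - t^3 + t^2*(4*s + 7) + t*(25*s^2 + 4*s - 11) + 5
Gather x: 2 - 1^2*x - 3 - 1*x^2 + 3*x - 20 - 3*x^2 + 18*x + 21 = -4*x^2 + 20*x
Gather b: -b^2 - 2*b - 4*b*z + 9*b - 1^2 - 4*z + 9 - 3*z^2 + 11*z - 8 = -b^2 + b*(7 - 4*z) - 3*z^2 + 7*z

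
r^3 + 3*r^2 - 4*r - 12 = (r - 2)*(r + 2)*(r + 3)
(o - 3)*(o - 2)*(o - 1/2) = o^3 - 11*o^2/2 + 17*o/2 - 3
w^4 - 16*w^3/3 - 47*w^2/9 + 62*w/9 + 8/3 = (w - 6)*(w - 1)*(w + 1/3)*(w + 4/3)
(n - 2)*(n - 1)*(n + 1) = n^3 - 2*n^2 - n + 2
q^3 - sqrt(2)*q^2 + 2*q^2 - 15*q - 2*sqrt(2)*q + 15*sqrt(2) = (q - 3)*(q + 5)*(q - sqrt(2))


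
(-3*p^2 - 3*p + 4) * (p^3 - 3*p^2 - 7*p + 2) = -3*p^5 + 6*p^4 + 34*p^3 + 3*p^2 - 34*p + 8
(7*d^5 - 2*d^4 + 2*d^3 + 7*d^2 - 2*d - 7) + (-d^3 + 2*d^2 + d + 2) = 7*d^5 - 2*d^4 + d^3 + 9*d^2 - d - 5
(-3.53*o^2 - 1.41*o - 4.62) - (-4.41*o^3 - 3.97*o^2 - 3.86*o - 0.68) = 4.41*o^3 + 0.44*o^2 + 2.45*o - 3.94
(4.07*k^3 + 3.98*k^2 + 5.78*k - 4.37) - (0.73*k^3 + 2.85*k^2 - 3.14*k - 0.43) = 3.34*k^3 + 1.13*k^2 + 8.92*k - 3.94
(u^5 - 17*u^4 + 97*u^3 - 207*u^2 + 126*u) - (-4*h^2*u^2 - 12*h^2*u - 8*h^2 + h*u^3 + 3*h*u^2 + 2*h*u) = 4*h^2*u^2 + 12*h^2*u + 8*h^2 - h*u^3 - 3*h*u^2 - 2*h*u + u^5 - 17*u^4 + 97*u^3 - 207*u^2 + 126*u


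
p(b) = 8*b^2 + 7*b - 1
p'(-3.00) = -41.00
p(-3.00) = 50.00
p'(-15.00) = -233.00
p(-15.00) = 1694.00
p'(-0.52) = -1.32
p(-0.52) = -2.48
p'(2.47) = 46.52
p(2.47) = 65.10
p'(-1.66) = -19.56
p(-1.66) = 9.42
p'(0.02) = 7.32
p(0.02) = -0.86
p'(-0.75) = -5.00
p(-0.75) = -1.75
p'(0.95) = 22.20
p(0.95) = 12.87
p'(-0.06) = 6.04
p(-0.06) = -1.39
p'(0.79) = 19.64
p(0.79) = 9.52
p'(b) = 16*b + 7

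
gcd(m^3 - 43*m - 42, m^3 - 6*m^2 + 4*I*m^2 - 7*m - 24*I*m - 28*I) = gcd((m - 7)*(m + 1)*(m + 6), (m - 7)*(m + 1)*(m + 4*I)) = m^2 - 6*m - 7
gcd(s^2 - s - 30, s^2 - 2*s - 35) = s + 5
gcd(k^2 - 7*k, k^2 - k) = k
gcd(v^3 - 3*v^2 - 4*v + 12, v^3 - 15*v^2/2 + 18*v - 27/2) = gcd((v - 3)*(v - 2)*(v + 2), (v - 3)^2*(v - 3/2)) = v - 3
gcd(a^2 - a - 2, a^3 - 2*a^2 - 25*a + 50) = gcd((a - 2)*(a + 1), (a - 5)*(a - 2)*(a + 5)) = a - 2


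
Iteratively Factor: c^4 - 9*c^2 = (c)*(c^3 - 9*c) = c*(c + 3)*(c^2 - 3*c) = c^2*(c + 3)*(c - 3)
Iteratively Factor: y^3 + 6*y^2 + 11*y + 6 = (y + 2)*(y^2 + 4*y + 3) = (y + 2)*(y + 3)*(y + 1)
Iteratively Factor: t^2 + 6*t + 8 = (t + 2)*(t + 4)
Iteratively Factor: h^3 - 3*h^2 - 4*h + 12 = (h - 3)*(h^2 - 4) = (h - 3)*(h - 2)*(h + 2)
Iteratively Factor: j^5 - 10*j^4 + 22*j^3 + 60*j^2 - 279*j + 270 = (j - 3)*(j^4 - 7*j^3 + j^2 + 63*j - 90) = (j - 5)*(j - 3)*(j^3 - 2*j^2 - 9*j + 18) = (j - 5)*(j - 3)*(j + 3)*(j^2 - 5*j + 6) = (j - 5)*(j - 3)^2*(j + 3)*(j - 2)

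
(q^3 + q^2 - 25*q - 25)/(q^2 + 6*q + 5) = q - 5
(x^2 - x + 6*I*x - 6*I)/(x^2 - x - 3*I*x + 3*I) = (x + 6*I)/(x - 3*I)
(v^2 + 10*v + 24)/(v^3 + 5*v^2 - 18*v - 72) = (v + 4)/(v^2 - v - 12)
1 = 1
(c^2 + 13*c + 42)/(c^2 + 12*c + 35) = (c + 6)/(c + 5)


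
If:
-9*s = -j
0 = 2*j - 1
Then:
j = 1/2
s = 1/18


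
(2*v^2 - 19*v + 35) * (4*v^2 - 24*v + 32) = 8*v^4 - 124*v^3 + 660*v^2 - 1448*v + 1120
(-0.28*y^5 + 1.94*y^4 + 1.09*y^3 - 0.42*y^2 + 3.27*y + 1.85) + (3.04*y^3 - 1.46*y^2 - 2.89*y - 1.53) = -0.28*y^5 + 1.94*y^4 + 4.13*y^3 - 1.88*y^2 + 0.38*y + 0.32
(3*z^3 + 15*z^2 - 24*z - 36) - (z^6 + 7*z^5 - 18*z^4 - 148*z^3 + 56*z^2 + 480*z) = -z^6 - 7*z^5 + 18*z^4 + 151*z^3 - 41*z^2 - 504*z - 36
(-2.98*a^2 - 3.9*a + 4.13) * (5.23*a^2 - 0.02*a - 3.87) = -15.5854*a^4 - 20.3374*a^3 + 33.2105*a^2 + 15.0104*a - 15.9831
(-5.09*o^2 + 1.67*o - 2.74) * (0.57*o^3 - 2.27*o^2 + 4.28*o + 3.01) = -2.9013*o^5 + 12.5062*o^4 - 27.1379*o^3 - 1.9535*o^2 - 6.7005*o - 8.2474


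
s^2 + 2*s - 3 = (s - 1)*(s + 3)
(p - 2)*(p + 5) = p^2 + 3*p - 10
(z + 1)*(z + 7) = z^2 + 8*z + 7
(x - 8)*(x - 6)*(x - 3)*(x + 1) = x^4 - 16*x^3 + 73*x^2 - 54*x - 144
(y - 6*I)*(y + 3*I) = y^2 - 3*I*y + 18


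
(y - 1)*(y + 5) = y^2 + 4*y - 5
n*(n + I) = n^2 + I*n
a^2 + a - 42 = (a - 6)*(a + 7)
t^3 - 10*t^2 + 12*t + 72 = (t - 6)^2*(t + 2)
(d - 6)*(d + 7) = d^2 + d - 42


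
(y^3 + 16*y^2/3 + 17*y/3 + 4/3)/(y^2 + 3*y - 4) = (3*y^2 + 4*y + 1)/(3*(y - 1))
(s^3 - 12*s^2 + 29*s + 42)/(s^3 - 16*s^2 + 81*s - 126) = (s + 1)/(s - 3)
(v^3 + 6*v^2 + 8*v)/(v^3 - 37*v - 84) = v*(v + 2)/(v^2 - 4*v - 21)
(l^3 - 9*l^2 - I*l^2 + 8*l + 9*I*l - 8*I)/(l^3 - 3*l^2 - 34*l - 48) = (l^2 - l*(1 + I) + I)/(l^2 + 5*l + 6)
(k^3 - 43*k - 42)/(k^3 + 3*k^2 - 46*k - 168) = (k + 1)/(k + 4)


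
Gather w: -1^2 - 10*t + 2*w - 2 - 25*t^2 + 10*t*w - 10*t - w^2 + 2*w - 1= -25*t^2 - 20*t - w^2 + w*(10*t + 4) - 4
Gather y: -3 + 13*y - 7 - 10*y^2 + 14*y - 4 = -10*y^2 + 27*y - 14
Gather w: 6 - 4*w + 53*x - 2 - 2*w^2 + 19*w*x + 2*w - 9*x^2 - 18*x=-2*w^2 + w*(19*x - 2) - 9*x^2 + 35*x + 4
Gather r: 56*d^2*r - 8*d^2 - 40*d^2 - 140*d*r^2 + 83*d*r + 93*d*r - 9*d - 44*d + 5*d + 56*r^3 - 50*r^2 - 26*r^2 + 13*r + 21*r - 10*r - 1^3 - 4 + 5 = -48*d^2 - 48*d + 56*r^3 + r^2*(-140*d - 76) + r*(56*d^2 + 176*d + 24)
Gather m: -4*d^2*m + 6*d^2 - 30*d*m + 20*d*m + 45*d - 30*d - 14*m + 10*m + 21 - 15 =6*d^2 + 15*d + m*(-4*d^2 - 10*d - 4) + 6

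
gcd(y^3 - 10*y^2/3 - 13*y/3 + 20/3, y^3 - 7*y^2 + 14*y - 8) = y^2 - 5*y + 4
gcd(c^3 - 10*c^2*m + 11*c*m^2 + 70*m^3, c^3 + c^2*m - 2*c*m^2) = c + 2*m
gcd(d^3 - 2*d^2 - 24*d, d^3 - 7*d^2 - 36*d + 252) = d - 6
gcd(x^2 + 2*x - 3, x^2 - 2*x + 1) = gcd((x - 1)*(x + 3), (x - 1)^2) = x - 1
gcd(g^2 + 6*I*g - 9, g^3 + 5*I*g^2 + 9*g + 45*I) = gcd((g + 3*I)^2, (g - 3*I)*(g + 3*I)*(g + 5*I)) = g + 3*I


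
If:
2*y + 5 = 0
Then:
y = -5/2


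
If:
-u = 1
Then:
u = -1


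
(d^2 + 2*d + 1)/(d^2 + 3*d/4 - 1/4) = 4*(d + 1)/(4*d - 1)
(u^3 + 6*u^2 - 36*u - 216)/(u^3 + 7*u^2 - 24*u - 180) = (u - 6)/(u - 5)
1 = 1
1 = 1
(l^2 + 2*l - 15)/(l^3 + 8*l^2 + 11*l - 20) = (l - 3)/(l^2 + 3*l - 4)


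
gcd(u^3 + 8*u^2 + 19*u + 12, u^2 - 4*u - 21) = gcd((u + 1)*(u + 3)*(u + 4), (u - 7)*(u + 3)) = u + 3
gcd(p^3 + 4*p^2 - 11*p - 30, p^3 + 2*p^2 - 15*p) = p^2 + 2*p - 15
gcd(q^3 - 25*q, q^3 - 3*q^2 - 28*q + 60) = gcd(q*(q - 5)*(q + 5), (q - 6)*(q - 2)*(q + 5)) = q + 5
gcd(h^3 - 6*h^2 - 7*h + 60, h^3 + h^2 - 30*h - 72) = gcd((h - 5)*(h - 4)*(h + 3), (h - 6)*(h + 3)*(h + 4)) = h + 3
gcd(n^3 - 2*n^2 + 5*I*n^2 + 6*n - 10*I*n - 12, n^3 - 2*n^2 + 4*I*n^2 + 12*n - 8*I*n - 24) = n^2 + n*(-2 + 6*I) - 12*I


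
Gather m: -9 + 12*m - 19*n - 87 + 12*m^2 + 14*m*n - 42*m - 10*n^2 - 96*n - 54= 12*m^2 + m*(14*n - 30) - 10*n^2 - 115*n - 150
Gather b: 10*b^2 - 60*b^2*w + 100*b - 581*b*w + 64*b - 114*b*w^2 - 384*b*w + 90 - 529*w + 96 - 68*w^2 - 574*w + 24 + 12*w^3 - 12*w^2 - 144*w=b^2*(10 - 60*w) + b*(-114*w^2 - 965*w + 164) + 12*w^3 - 80*w^2 - 1247*w + 210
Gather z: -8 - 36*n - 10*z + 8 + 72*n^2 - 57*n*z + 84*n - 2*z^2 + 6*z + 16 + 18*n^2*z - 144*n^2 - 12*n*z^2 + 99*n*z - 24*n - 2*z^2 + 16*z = -72*n^2 + 24*n + z^2*(-12*n - 4) + z*(18*n^2 + 42*n + 12) + 16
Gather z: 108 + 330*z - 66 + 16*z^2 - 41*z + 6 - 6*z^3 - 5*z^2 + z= -6*z^3 + 11*z^2 + 290*z + 48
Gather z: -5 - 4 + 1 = -8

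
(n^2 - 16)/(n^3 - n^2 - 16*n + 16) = 1/(n - 1)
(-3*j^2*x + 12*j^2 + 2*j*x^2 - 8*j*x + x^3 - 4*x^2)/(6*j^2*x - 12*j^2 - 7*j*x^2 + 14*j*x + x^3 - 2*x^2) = (3*j*x - 12*j + x^2 - 4*x)/(-6*j*x + 12*j + x^2 - 2*x)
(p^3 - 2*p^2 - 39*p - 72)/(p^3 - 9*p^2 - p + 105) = (p^2 - 5*p - 24)/(p^2 - 12*p + 35)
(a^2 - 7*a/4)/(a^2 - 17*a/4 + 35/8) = 2*a/(2*a - 5)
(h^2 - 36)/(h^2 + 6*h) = (h - 6)/h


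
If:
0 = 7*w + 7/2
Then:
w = -1/2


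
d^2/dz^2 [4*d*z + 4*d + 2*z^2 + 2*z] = 4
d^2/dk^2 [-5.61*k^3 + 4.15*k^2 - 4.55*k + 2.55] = 8.3 - 33.66*k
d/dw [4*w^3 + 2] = 12*w^2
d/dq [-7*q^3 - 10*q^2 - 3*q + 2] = -21*q^2 - 20*q - 3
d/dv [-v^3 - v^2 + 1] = v*(-3*v - 2)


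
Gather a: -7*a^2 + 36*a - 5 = -7*a^2 + 36*a - 5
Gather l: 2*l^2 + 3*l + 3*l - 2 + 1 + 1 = 2*l^2 + 6*l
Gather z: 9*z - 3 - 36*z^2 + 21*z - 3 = -36*z^2 + 30*z - 6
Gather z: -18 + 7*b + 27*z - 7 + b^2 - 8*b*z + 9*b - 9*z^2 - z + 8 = b^2 + 16*b - 9*z^2 + z*(26 - 8*b) - 17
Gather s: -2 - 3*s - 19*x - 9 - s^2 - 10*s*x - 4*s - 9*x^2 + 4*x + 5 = -s^2 + s*(-10*x - 7) - 9*x^2 - 15*x - 6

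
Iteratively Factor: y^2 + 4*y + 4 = (y + 2)*(y + 2)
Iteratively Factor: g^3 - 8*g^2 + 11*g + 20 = (g + 1)*(g^2 - 9*g + 20) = (g - 4)*(g + 1)*(g - 5)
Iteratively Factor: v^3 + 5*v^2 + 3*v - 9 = (v + 3)*(v^2 + 2*v - 3) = (v + 3)^2*(v - 1)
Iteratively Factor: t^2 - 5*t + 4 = (t - 1)*(t - 4)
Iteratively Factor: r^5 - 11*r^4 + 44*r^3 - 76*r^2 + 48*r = (r)*(r^4 - 11*r^3 + 44*r^2 - 76*r + 48) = r*(r - 2)*(r^3 - 9*r^2 + 26*r - 24) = r*(r - 4)*(r - 2)*(r^2 - 5*r + 6) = r*(r - 4)*(r - 3)*(r - 2)*(r - 2)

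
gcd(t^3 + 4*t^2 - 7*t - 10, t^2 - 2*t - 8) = 1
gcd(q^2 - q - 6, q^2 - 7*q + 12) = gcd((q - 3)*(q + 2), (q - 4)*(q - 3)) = q - 3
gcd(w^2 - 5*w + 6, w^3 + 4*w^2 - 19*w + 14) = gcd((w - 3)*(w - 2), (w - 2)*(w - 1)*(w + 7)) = w - 2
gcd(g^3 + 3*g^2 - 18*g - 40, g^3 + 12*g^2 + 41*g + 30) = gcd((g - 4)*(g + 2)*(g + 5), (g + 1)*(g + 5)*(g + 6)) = g + 5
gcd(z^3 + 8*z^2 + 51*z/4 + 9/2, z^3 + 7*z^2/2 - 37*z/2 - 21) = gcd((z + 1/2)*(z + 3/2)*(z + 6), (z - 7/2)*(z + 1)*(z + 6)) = z + 6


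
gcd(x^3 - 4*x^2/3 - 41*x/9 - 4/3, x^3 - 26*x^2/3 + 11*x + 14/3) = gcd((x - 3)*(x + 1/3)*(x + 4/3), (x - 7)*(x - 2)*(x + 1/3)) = x + 1/3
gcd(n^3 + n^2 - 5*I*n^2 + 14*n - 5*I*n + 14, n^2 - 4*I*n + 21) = n - 7*I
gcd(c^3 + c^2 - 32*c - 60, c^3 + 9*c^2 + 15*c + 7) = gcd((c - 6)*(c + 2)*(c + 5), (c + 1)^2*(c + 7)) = 1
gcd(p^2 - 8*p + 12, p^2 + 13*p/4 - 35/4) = 1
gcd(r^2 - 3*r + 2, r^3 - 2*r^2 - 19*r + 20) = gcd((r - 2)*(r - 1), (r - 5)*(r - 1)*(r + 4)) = r - 1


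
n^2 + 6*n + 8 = (n + 2)*(n + 4)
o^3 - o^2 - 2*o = o*(o - 2)*(o + 1)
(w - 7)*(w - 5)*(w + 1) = w^3 - 11*w^2 + 23*w + 35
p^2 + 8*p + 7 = (p + 1)*(p + 7)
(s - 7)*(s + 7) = s^2 - 49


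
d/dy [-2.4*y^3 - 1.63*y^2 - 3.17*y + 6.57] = -7.2*y^2 - 3.26*y - 3.17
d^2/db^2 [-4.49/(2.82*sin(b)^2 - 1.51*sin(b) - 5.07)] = (-142.825104*sin(b)^4 + 57.357954*sin(b)^3 - 52.781297*sin(b)^2 - 80.341815*sin(b) + 148.86595)/(-2.82*sin(b)^2 + 1.51*sin(b) + 5.07)^3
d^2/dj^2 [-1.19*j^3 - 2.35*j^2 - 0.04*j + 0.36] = -7.14*j - 4.7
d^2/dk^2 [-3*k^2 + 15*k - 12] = -6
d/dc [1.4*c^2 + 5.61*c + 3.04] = 2.8*c + 5.61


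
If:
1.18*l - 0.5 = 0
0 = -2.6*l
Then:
No Solution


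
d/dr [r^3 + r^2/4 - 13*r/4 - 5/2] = 3*r^2 + r/2 - 13/4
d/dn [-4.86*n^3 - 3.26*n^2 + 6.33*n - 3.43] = -14.58*n^2 - 6.52*n + 6.33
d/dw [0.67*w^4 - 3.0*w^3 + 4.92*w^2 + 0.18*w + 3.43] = 2.68*w^3 - 9.0*w^2 + 9.84*w + 0.18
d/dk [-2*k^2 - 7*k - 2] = -4*k - 7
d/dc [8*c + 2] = 8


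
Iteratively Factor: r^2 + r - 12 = (r - 3)*(r + 4)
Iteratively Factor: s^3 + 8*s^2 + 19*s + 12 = (s + 3)*(s^2 + 5*s + 4) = (s + 3)*(s + 4)*(s + 1)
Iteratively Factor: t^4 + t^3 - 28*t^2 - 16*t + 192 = (t - 4)*(t^3 + 5*t^2 - 8*t - 48) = (t - 4)*(t + 4)*(t^2 + t - 12) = (t - 4)*(t + 4)^2*(t - 3)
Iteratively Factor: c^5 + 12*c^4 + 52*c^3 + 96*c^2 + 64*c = (c + 4)*(c^4 + 8*c^3 + 20*c^2 + 16*c) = (c + 2)*(c + 4)*(c^3 + 6*c^2 + 8*c) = (c + 2)^2*(c + 4)*(c^2 + 4*c) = (c + 2)^2*(c + 4)^2*(c)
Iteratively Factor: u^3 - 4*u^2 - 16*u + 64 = (u + 4)*(u^2 - 8*u + 16) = (u - 4)*(u + 4)*(u - 4)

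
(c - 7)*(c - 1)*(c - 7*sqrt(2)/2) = c^3 - 8*c^2 - 7*sqrt(2)*c^2/2 + 7*c + 28*sqrt(2)*c - 49*sqrt(2)/2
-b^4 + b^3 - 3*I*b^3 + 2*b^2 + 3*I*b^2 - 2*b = b*(b + 2*I)*(-I*b + 1)*(-I*b + I)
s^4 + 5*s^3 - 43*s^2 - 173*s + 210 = (s - 6)*(s - 1)*(s + 5)*(s + 7)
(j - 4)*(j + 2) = j^2 - 2*j - 8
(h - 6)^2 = h^2 - 12*h + 36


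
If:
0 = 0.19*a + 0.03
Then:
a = -0.16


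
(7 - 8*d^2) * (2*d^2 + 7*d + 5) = -16*d^4 - 56*d^3 - 26*d^2 + 49*d + 35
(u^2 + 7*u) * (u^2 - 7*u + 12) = u^4 - 37*u^2 + 84*u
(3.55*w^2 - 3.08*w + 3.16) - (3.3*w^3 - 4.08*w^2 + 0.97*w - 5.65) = -3.3*w^3 + 7.63*w^2 - 4.05*w + 8.81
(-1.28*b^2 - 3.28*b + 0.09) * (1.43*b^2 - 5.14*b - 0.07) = -1.8304*b^4 + 1.8888*b^3 + 17.0775*b^2 - 0.233*b - 0.0063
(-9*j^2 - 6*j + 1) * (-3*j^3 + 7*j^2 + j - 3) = 27*j^5 - 45*j^4 - 54*j^3 + 28*j^2 + 19*j - 3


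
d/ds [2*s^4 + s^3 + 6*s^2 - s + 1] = 8*s^3 + 3*s^2 + 12*s - 1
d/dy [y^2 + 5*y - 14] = 2*y + 5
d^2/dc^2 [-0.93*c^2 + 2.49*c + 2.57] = -1.86000000000000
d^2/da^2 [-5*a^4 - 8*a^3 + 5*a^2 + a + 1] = -60*a^2 - 48*a + 10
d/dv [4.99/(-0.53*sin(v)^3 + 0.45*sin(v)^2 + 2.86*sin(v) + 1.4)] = (7.9341*sin(v)^2 - 4.491*sin(v) - 14.2714)*cos(v)/(-0.53*sin(v)^3 + 0.45*sin(v)^2 + 2.86*sin(v) + 1.4)^2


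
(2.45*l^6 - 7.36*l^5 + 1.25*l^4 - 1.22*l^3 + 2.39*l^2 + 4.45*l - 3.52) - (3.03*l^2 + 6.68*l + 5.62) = 2.45*l^6 - 7.36*l^5 + 1.25*l^4 - 1.22*l^3 - 0.64*l^2 - 2.23*l - 9.14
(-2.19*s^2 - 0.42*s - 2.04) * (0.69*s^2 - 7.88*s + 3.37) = -1.5111*s^4 + 16.9674*s^3 - 5.4783*s^2 + 14.6598*s - 6.8748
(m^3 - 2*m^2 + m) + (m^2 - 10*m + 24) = m^3 - m^2 - 9*m + 24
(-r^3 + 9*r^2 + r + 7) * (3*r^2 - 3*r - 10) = -3*r^5 + 30*r^4 - 14*r^3 - 72*r^2 - 31*r - 70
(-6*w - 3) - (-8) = 5 - 6*w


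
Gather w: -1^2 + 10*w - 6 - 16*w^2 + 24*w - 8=-16*w^2 + 34*w - 15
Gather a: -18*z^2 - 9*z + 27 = -18*z^2 - 9*z + 27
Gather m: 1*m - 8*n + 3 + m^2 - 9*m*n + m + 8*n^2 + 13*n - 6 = m^2 + m*(2 - 9*n) + 8*n^2 + 5*n - 3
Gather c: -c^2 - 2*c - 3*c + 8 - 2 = -c^2 - 5*c + 6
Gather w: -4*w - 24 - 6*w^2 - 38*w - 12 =-6*w^2 - 42*w - 36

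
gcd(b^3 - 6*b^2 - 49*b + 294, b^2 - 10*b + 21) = b - 7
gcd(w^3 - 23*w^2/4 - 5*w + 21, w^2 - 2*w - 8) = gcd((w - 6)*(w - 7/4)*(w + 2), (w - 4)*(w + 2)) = w + 2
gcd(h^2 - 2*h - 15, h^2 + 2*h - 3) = h + 3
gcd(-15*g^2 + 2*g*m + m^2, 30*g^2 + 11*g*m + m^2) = 5*g + m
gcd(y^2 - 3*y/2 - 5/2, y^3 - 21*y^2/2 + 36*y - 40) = y - 5/2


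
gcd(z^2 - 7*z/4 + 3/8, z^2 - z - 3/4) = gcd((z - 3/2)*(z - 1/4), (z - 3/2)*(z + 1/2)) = z - 3/2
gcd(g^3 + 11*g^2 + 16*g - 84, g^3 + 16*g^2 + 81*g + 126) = g^2 + 13*g + 42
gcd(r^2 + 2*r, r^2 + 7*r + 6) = 1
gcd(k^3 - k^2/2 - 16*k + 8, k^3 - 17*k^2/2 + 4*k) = k - 1/2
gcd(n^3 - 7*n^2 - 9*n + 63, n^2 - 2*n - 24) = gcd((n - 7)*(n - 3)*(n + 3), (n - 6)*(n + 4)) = 1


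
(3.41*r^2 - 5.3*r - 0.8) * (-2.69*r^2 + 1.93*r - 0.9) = -9.1729*r^4 + 20.8383*r^3 - 11.146*r^2 + 3.226*r + 0.72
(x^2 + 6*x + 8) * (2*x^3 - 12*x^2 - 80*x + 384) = 2*x^5 - 136*x^3 - 192*x^2 + 1664*x + 3072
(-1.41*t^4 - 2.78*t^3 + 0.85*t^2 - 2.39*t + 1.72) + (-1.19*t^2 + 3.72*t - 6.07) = -1.41*t^4 - 2.78*t^3 - 0.34*t^2 + 1.33*t - 4.35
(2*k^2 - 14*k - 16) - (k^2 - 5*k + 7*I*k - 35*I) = k^2 - 9*k - 7*I*k - 16 + 35*I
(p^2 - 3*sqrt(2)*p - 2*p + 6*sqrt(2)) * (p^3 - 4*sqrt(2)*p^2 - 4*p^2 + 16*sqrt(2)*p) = p^5 - 7*sqrt(2)*p^4 - 6*p^4 + 32*p^3 + 42*sqrt(2)*p^3 - 144*p^2 - 56*sqrt(2)*p^2 + 192*p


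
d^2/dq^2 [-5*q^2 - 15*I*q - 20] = -10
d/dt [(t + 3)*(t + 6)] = 2*t + 9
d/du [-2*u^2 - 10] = -4*u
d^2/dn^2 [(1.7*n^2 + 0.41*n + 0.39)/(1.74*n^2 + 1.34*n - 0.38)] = (-5.444808*n^3 + 13.828824*n^2 + 7.082496*n + 2.824808)/(5.268024*n^6 + 12.170952*n^5 + 5.921568*n^4 - 2.909944*n^3 - 1.293216*n^2 + 0.580488*n - 0.054872)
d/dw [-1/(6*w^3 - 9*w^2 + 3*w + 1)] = 3*(6*w^2 - 6*w + 1)/(6*w^3 - 9*w^2 + 3*w + 1)^2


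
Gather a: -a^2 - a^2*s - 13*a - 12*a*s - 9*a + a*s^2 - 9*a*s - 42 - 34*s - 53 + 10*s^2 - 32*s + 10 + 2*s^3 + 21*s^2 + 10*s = a^2*(-s - 1) + a*(s^2 - 21*s - 22) + 2*s^3 + 31*s^2 - 56*s - 85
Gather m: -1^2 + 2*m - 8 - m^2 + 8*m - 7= -m^2 + 10*m - 16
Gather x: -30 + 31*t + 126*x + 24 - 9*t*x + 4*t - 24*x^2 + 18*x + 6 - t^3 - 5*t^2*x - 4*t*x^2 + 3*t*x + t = -t^3 + 36*t + x^2*(-4*t - 24) + x*(-5*t^2 - 6*t + 144)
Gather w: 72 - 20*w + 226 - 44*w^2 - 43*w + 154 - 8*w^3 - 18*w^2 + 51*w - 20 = -8*w^3 - 62*w^2 - 12*w + 432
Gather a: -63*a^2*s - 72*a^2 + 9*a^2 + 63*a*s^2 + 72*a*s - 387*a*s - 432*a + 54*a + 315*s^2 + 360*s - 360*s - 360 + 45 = a^2*(-63*s - 63) + a*(63*s^2 - 315*s - 378) + 315*s^2 - 315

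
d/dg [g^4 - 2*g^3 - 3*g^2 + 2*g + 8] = 4*g^3 - 6*g^2 - 6*g + 2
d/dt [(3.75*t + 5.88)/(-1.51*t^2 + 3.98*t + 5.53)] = (5.6625*t^2 + 17.7576*t - 2.6649)/(2.2801*t^4 - 12.0196*t^3 - 0.860200000000001*t^2 + 44.0188*t + 30.5809)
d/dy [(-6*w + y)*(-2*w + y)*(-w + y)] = 20*w^2 - 18*w*y + 3*y^2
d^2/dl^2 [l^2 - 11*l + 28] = 2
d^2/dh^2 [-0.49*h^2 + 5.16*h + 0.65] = -0.980000000000000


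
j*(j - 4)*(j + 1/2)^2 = j^4 - 3*j^3 - 15*j^2/4 - j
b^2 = b^2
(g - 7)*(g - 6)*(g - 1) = g^3 - 14*g^2 + 55*g - 42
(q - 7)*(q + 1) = q^2 - 6*q - 7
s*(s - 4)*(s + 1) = s^3 - 3*s^2 - 4*s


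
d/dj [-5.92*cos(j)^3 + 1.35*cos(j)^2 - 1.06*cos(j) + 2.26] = (17.76*cos(j)^2 - 2.7*cos(j) + 1.06)*sin(j)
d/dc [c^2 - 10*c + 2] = 2*c - 10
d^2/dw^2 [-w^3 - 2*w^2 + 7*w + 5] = -6*w - 4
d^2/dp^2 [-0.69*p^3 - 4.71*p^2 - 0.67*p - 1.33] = -4.14*p - 9.42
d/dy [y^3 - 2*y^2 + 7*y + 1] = 3*y^2 - 4*y + 7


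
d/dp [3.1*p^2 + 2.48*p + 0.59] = 6.2*p + 2.48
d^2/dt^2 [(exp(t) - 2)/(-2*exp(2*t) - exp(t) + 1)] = (-4*exp(4*t) + 34*exp(3*t) + 17*exp(t) + 1)*exp(t)/(8*exp(6*t) + 12*exp(5*t) - 6*exp(4*t) - 11*exp(3*t) + 3*exp(2*t) + 3*exp(t) - 1)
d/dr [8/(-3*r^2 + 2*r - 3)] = 16*(3*r - 1)/(3*r^2 - 2*r + 3)^2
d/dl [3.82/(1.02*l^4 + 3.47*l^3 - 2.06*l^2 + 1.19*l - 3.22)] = (-15.5856*l^3 - 39.7662*l^2 + 15.7384*l - 4.5458)/(1.02*l^4 + 3.47*l^3 - 2.06*l^2 + 1.19*l - 3.22)^2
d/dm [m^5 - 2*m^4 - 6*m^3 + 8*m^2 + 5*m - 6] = 5*m^4 - 8*m^3 - 18*m^2 + 16*m + 5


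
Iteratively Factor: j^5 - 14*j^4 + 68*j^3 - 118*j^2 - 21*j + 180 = (j - 3)*(j^4 - 11*j^3 + 35*j^2 - 13*j - 60) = (j - 3)^2*(j^3 - 8*j^2 + 11*j + 20) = (j - 4)*(j - 3)^2*(j^2 - 4*j - 5) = (j - 5)*(j - 4)*(j - 3)^2*(j + 1)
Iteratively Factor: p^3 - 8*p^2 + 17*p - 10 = (p - 5)*(p^2 - 3*p + 2) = (p - 5)*(p - 1)*(p - 2)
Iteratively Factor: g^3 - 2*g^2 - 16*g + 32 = (g + 4)*(g^2 - 6*g + 8) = (g - 2)*(g + 4)*(g - 4)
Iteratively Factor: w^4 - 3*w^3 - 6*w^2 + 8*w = (w - 4)*(w^3 + w^2 - 2*w) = w*(w - 4)*(w^2 + w - 2) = w*(w - 4)*(w + 2)*(w - 1)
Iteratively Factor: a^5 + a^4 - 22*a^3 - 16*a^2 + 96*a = (a + 3)*(a^4 - 2*a^3 - 16*a^2 + 32*a) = (a - 2)*(a + 3)*(a^3 - 16*a) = (a - 4)*(a - 2)*(a + 3)*(a^2 + 4*a) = (a - 4)*(a - 2)*(a + 3)*(a + 4)*(a)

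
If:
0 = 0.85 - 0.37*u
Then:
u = 2.30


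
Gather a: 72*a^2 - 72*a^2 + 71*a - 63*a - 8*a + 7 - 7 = 0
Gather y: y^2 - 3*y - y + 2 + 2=y^2 - 4*y + 4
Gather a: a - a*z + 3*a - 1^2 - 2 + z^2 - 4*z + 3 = a*(4 - z) + z^2 - 4*z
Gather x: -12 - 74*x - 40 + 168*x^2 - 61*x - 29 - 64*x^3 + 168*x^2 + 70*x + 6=-64*x^3 + 336*x^2 - 65*x - 75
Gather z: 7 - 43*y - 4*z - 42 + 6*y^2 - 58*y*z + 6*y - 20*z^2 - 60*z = 6*y^2 - 37*y - 20*z^2 + z*(-58*y - 64) - 35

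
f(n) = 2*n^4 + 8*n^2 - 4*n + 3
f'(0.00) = -4.00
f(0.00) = 3.00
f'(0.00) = -4.00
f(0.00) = 3.00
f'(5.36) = 1313.69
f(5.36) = 1862.18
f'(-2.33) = -142.47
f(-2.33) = 114.70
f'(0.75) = 11.38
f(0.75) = 5.13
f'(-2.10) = -111.69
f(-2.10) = 85.58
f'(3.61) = 430.13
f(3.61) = 432.49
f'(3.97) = 560.09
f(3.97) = 610.02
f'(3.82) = 503.06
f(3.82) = 530.34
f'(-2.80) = -224.42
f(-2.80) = 199.85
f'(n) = 8*n^3 + 16*n - 4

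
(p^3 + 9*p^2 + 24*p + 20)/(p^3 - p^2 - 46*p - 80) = (p + 2)/(p - 8)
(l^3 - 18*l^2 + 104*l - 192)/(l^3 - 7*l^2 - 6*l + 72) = (l - 8)/(l + 3)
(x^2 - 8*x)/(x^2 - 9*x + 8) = x/(x - 1)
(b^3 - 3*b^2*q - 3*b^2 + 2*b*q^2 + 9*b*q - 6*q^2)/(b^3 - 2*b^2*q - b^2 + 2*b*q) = (b^2 - b*q - 3*b + 3*q)/(b*(b - 1))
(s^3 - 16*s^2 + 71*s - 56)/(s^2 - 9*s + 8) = s - 7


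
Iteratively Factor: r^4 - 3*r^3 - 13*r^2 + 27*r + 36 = (r - 4)*(r^3 + r^2 - 9*r - 9) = (r - 4)*(r - 3)*(r^2 + 4*r + 3) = (r - 4)*(r - 3)*(r + 3)*(r + 1)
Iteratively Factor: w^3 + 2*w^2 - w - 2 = (w + 1)*(w^2 + w - 2) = (w - 1)*(w + 1)*(w + 2)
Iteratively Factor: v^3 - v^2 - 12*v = (v - 4)*(v^2 + 3*v) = (v - 4)*(v + 3)*(v)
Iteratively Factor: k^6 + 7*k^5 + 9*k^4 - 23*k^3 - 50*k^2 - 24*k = (k - 2)*(k^5 + 9*k^4 + 27*k^3 + 31*k^2 + 12*k) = (k - 2)*(k + 1)*(k^4 + 8*k^3 + 19*k^2 + 12*k) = (k - 2)*(k + 1)*(k + 4)*(k^3 + 4*k^2 + 3*k) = k*(k - 2)*(k + 1)*(k + 4)*(k^2 + 4*k + 3) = k*(k - 2)*(k + 1)*(k + 3)*(k + 4)*(k + 1)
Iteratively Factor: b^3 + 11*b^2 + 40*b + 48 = (b + 4)*(b^2 + 7*b + 12) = (b + 3)*(b + 4)*(b + 4)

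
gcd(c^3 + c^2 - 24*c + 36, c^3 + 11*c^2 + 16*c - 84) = c^2 + 4*c - 12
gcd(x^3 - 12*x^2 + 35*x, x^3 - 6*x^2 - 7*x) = x^2 - 7*x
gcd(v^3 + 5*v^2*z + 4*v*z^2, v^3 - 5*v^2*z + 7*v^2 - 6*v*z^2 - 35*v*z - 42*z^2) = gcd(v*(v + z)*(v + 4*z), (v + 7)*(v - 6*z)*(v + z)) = v + z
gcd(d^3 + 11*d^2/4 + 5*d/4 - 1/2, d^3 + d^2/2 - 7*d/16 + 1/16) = d^2 + 3*d/4 - 1/4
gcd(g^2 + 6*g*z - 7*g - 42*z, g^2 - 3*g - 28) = g - 7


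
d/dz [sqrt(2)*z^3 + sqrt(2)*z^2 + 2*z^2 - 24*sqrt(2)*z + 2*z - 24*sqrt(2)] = 3*sqrt(2)*z^2 + 2*sqrt(2)*z + 4*z - 24*sqrt(2) + 2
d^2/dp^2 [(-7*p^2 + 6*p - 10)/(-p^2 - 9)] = 6*(-2*p^3 - 53*p^2 + 54*p + 159)/(p^6 + 27*p^4 + 243*p^2 + 729)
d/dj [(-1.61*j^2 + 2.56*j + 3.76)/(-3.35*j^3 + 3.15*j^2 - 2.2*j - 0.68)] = (-5.3935*j^4 + 17.152*j^3 + 33.266*j^2 - 21.4984*j + 6.5312)/(11.2225*j^6 - 21.105*j^5 + 24.6625*j^4 - 9.304*j^3 + 0.556000000000001*j^2 + 2.992*j + 0.4624)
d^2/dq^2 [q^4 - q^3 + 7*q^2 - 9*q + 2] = 12*q^2 - 6*q + 14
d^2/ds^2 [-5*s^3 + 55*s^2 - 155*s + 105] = 110 - 30*s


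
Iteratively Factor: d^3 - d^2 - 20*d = (d + 4)*(d^2 - 5*d) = (d - 5)*(d + 4)*(d)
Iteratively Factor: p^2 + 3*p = (p)*(p + 3)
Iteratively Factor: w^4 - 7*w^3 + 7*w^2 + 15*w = (w + 1)*(w^3 - 8*w^2 + 15*w) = (w - 3)*(w + 1)*(w^2 - 5*w) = (w - 5)*(w - 3)*(w + 1)*(w)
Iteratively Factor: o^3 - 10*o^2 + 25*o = (o - 5)*(o^2 - 5*o) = (o - 5)^2*(o)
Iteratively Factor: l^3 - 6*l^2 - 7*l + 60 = (l - 5)*(l^2 - l - 12) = (l - 5)*(l + 3)*(l - 4)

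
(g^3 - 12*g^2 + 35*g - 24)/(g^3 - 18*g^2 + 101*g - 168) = (g - 1)/(g - 7)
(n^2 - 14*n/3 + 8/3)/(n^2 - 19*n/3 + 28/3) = (3*n - 2)/(3*n - 7)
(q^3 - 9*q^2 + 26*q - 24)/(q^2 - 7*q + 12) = q - 2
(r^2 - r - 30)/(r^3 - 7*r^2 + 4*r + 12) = (r + 5)/(r^2 - r - 2)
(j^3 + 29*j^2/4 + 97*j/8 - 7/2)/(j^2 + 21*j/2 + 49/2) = (j^2 + 15*j/4 - 1)/(j + 7)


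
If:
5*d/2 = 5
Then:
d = 2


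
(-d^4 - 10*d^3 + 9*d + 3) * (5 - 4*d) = 4*d^5 + 35*d^4 - 50*d^3 - 36*d^2 + 33*d + 15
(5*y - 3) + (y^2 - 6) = y^2 + 5*y - 9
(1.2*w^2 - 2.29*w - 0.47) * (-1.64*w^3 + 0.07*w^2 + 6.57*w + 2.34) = -1.968*w^5 + 3.8396*w^4 + 8.4945*w^3 - 12.2702*w^2 - 8.4465*w - 1.0998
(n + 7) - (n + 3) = 4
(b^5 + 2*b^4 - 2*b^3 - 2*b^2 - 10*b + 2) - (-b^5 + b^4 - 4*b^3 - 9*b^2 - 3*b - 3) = 2*b^5 + b^4 + 2*b^3 + 7*b^2 - 7*b + 5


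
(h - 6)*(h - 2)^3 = h^4 - 12*h^3 + 48*h^2 - 80*h + 48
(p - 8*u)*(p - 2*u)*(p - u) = p^3 - 11*p^2*u + 26*p*u^2 - 16*u^3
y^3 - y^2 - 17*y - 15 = (y - 5)*(y + 1)*(y + 3)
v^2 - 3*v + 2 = (v - 2)*(v - 1)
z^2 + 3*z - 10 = (z - 2)*(z + 5)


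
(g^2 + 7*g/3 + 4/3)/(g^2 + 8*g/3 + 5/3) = (3*g + 4)/(3*g + 5)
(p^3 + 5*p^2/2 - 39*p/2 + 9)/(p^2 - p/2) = p + 3 - 18/p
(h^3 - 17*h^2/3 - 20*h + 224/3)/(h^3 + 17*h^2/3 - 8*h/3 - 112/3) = (3*h^2 - 29*h + 56)/(3*h^2 + 5*h - 28)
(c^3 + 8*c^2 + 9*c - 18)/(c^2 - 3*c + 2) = (c^2 + 9*c + 18)/(c - 2)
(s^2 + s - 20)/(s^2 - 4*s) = (s + 5)/s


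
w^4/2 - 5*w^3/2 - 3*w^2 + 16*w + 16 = (w/2 + 1)*(w - 4)^2*(w + 1)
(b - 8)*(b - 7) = b^2 - 15*b + 56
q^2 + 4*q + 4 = (q + 2)^2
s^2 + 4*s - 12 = (s - 2)*(s + 6)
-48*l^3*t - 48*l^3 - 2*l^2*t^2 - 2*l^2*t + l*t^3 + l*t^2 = (-8*l + t)*(6*l + t)*(l*t + l)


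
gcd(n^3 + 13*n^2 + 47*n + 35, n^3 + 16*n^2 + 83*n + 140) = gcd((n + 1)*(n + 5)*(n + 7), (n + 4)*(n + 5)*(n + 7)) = n^2 + 12*n + 35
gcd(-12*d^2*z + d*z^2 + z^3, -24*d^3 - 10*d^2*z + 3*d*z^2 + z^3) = -12*d^2 + d*z + z^2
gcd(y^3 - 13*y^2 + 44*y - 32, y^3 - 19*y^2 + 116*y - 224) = y^2 - 12*y + 32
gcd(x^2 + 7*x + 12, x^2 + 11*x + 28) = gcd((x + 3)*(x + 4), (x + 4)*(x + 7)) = x + 4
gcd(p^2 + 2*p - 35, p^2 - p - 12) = 1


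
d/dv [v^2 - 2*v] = 2*v - 2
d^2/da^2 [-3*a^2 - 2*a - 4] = -6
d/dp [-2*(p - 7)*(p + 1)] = 12 - 4*p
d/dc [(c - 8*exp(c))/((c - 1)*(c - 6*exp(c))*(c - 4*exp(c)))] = ((1 - 8*exp(c))*(c - 1)*(c - 6*exp(c))*(c - 4*exp(c)) + (-c + 8*exp(c))*(c - 6*exp(c))*(c - 4*exp(c)) + (c - 1)*(c - 8*exp(c))*(c - 6*exp(c))*(4*exp(c) - 1) + (c - 1)*(c - 8*exp(c))*(c - 4*exp(c))*(6*exp(c) - 1))/((c - 1)^2*(c - 6*exp(c))^2*(c - 4*exp(c))^2)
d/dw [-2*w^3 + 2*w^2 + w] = -6*w^2 + 4*w + 1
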